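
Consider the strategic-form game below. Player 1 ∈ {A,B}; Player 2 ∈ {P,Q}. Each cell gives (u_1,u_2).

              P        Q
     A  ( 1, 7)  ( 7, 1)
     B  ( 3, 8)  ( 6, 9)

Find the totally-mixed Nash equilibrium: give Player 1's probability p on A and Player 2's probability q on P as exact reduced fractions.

P1 indiff ⇒ q·1+(1-q)·7 = q·3+(1-q)·6 ⇒ q(-2) = (1-q)(-1) ⇒ q = 1/3
P2 indiff ⇒ p·7+(1-p)·8 = p·1+(1-p)·9 ⇒ p(6) = (1-p)(1) ⇒ p = 1/7

p=1/7, q=1/3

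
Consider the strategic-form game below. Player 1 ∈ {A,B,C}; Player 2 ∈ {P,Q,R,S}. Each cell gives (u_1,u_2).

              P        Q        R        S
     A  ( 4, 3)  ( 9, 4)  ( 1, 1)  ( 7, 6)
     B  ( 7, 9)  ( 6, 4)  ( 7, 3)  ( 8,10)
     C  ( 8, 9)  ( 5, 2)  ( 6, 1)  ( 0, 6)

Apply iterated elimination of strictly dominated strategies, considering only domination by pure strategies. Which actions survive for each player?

P2 drop Q (S beats it: A:6>4 B:10>4 C:6>2)
P1 drop A (B beats it: P:7>4 R:7>1 S:8>7)
P2 drop R (P beats it: B:9>3 C:9>1)
P1→{B,C} P2→{P,S}

Remaining: P1:{B,C} P2:{P,S}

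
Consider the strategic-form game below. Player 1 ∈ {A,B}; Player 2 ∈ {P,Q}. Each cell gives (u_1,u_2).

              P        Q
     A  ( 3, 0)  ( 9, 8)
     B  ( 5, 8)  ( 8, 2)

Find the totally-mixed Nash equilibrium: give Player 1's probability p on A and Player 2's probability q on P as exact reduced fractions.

p=3/7, q=1/3

P1 indiff ⇒ q·3+(1-q)·9 = q·5+(1-q)·8 ⇒ q(-2) = (1-q)(-1) ⇒ q = 1/3
P2 indiff ⇒ p·0+(1-p)·8 = p·8+(1-p)·2 ⇒ p(-8) = (1-p)(-6) ⇒ p = 3/7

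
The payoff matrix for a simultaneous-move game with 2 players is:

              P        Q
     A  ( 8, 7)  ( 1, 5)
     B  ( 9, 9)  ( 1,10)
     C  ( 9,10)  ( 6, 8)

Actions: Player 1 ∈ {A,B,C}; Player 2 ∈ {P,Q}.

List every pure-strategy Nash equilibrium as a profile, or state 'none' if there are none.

(A,P): not NE [P1→C gives 9>8]
(A,Q): not NE [P1→C gives 6>1; P2→P gives 7>5]
(B,P): not NE [P2→Q gives 10>9]
(B,Q): not NE [P1→C gives 6>1]
(C,P): NE
(C,Q): not NE [P2→P gives 10>8]

PSNE = {(C,P)}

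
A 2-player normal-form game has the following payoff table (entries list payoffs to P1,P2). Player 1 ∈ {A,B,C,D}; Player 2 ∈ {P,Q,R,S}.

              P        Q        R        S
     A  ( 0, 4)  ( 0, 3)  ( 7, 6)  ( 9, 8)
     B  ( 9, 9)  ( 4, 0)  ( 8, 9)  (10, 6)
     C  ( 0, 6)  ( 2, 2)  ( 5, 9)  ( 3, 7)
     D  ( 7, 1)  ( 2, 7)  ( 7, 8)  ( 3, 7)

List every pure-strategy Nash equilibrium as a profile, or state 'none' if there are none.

NE set: (B,P), (B,R)

(A,P): not NE [P1→B gives 9>0; P2→S gives 8>4]
(A,Q): not NE [P1→B gives 4>0; P2→S gives 8>3]
(A,R): not NE [P1→B gives 8>7; P2→S gives 8>6]
(A,S): not NE [P1→B gives 10>9]
(B,P): NE
(B,Q): not NE [P2→R gives 9>0]
(B,R): NE
(B,S): not NE [P2→R gives 9>6]
(C,P): not NE [P1→B gives 9>0; P2→R gives 9>6]
(C,Q): not NE [P1→B gives 4>2; P2→R gives 9>2]
(C,R): not NE [P1→B gives 8>5]
(C,S): not NE [P1→B gives 10>3; P2→R gives 9>7]
(D,P): not NE [P1→B gives 9>7; P2→R gives 8>1]
(D,Q): not NE [P1→B gives 4>2; P2→R gives 8>7]
(D,R): not NE [P1→B gives 8>7]
(D,S): not NE [P1→B gives 10>3; P2→R gives 8>7]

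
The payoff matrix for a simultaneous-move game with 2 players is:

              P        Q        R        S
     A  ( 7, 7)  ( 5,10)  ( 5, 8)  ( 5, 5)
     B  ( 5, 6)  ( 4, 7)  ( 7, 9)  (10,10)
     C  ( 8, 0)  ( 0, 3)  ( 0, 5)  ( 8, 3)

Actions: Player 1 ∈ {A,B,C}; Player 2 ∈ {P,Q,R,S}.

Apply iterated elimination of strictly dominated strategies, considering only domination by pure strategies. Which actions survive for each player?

P2 drop P (Q beats it: A:10>7 B:7>6 C:3>0)
P1 drop C (B beats it: Q:4>0 R:7>0 S:10>8)
P1→{A,B} P2→{Q,R,S}

Remaining: P1:{A,B} P2:{Q,R,S}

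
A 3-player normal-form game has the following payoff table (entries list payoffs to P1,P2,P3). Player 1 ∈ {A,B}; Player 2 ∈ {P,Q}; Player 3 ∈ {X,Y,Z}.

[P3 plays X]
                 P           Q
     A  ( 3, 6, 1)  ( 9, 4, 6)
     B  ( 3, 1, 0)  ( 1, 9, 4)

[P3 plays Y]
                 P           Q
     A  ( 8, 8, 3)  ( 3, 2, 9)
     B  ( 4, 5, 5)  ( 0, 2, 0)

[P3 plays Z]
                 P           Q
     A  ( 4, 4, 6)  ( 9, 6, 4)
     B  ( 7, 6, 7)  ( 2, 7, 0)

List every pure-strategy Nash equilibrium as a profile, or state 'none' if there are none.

Equilibria: none

(A,P,X): not NE [P3→Z gives 6>1]
(A,P,Y): not NE [P3→Z gives 6>3]
(A,P,Z): not NE [P1→B gives 7>4; P2→Q gives 6>4]
(A,Q,X): not NE [P2→P gives 6>4; P3→Y gives 9>6]
(A,Q,Y): not NE [P2→P gives 8>2]
(A,Q,Z): not NE [P3→Y gives 9>4]
(B,P,X): not NE [P2→Q gives 9>1; P3→Z gives 7>0]
(B,P,Y): not NE [P1→A gives 8>4; P3→Z gives 7>5]
(B,P,Z): not NE [P2→Q gives 7>6]
(B,Q,X): not NE [P1→A gives 9>1]
(B,Q,Y): not NE [P1→A gives 3>0; P2→P gives 5>2; P3→X gives 4>0]
(B,Q,Z): not NE [P1→A gives 9>2; P3→X gives 4>0]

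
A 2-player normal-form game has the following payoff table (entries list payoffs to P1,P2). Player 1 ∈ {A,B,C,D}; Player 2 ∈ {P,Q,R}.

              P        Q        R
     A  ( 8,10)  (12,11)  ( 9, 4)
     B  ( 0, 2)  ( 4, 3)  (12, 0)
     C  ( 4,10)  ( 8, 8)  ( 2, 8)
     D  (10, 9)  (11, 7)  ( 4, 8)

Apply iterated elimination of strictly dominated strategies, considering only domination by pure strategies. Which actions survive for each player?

Remaining: P1:{A,D} P2:{P,Q}

P1 drop C (A beats it: P:8>4 Q:12>8 R:9>2)
P2 drop R (P beats it: A:10>4 B:2>0 D:9>8)
P1 drop B (A beats it: P:8>0 Q:12>4)
P1→{A,D} P2→{P,Q}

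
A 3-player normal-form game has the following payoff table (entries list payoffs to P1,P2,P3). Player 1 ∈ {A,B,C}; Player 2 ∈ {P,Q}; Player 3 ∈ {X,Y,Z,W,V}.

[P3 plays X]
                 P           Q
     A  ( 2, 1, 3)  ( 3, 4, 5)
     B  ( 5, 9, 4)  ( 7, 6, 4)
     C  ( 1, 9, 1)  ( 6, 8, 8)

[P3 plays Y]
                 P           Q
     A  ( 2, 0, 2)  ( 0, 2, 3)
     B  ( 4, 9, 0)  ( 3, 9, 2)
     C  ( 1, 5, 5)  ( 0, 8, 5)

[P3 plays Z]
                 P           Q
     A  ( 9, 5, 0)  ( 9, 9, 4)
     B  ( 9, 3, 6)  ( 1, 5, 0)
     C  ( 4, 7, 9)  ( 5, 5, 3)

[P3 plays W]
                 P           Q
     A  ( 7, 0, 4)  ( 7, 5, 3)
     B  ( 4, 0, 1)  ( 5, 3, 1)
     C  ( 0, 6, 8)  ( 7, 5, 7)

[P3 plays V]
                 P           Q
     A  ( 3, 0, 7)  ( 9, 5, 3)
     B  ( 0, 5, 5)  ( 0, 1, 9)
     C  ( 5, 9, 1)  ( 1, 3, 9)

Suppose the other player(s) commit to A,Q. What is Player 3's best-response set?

u_3(X vs A,Q) = 5
u_3(Y vs A,Q) = 3
u_3(Z vs A,Q) = 4
u_3(W vs A,Q) = 3
u_3(V vs A,Q) = 3
max payoff 5 at {X}

BR_3 = {X}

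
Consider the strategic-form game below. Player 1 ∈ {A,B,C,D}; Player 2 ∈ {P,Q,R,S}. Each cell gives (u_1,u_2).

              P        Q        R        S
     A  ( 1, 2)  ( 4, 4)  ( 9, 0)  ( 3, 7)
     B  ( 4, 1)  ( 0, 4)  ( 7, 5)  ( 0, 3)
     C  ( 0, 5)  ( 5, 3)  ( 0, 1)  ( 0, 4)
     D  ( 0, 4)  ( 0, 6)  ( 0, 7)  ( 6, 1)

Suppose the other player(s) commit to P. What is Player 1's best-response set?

argmax u_1 = {B}

u_1(A vs P) = 1
u_1(B vs P) = 4
u_1(C vs P) = 0
u_1(D vs P) = 0
max payoff 4 at {B}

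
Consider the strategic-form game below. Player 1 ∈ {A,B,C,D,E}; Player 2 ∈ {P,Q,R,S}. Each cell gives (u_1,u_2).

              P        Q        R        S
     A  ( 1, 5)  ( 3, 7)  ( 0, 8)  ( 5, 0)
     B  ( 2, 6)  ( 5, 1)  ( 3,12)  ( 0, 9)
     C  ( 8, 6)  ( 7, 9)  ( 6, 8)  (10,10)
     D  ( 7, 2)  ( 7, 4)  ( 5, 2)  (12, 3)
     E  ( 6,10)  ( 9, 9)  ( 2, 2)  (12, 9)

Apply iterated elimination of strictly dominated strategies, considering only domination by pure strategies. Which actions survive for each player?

IESDS → P1:{C,D,E} P2:{P,Q,S}

P1 drop A (C beats it: P:8>1 Q:7>3 R:6>0 S:10>5)
P1 drop B (C beats it: P:8>2 Q:7>5 R:6>3 S:10>0)
P2 drop R (Q beats it: C:9>8 D:4>2 E:9>2)
P1→{C,D,E} P2→{P,Q,S}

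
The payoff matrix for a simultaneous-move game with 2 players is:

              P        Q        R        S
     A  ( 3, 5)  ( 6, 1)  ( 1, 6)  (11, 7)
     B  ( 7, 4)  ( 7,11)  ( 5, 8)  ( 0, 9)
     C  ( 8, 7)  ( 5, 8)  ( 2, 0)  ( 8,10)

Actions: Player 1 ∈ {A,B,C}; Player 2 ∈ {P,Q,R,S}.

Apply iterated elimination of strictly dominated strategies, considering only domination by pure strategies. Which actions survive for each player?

P2 drop P (S beats it: A:7>5 B:9>4 C:10>7)
P2 drop R (S beats it: A:7>6 B:9>8 C:10>0)
P1 drop C (A beats it: Q:6>5 S:11>8)
P1→{A,B} P2→{Q,S}

Remaining: P1:{A,B} P2:{Q,S}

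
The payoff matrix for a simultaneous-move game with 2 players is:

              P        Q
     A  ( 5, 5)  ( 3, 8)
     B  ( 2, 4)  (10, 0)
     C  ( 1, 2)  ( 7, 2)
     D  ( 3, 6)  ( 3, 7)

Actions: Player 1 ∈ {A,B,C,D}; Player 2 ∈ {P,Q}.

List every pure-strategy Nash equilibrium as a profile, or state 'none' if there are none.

Equilibria: none

(A,P): not NE [P2→Q gives 8>5]
(A,Q): not NE [P1→B gives 10>3]
(B,P): not NE [P1→A gives 5>2]
(B,Q): not NE [P2→P gives 4>0]
(C,P): not NE [P1→A gives 5>1]
(C,Q): not NE [P1→B gives 10>7]
(D,P): not NE [P1→A gives 5>3; P2→Q gives 7>6]
(D,Q): not NE [P1→B gives 10>3]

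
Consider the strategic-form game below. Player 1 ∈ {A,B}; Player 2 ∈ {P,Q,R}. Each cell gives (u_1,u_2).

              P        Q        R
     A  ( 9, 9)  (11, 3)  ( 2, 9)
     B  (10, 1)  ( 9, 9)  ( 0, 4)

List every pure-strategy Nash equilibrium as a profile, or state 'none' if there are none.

Nash profiles: (A,R)

(A,P): not NE [P1→B gives 10>9]
(A,Q): not NE [P2→R gives 9>3]
(A,R): NE
(B,P): not NE [P2→Q gives 9>1]
(B,Q): not NE [P1→A gives 11>9]
(B,R): not NE [P1→A gives 2>0; P2→Q gives 9>4]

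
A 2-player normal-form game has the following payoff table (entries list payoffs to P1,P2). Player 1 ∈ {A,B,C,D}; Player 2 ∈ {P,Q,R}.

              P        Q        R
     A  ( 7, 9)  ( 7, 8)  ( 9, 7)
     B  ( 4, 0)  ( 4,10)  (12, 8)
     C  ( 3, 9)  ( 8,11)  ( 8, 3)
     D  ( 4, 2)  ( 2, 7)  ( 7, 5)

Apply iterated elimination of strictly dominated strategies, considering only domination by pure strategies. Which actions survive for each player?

Survivors P1:{A,C} P2:{P,Q}

P1 drop D (A beats it: P:7>4 Q:7>2 R:9>7)
P2 drop R (Q beats it: A:8>7 B:10>8 C:11>3)
P1 drop B (A beats it: P:7>4 Q:7>4)
P1→{A,C} P2→{P,Q}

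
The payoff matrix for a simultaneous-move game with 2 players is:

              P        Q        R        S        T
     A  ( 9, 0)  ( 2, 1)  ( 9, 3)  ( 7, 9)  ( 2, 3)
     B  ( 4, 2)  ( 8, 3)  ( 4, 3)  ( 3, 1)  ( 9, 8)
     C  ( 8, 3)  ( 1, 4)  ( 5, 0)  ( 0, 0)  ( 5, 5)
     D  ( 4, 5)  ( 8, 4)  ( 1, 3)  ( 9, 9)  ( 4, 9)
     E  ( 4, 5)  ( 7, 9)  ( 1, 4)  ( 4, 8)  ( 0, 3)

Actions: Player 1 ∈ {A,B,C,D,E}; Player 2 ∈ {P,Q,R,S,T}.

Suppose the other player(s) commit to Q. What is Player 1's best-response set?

argmax u_1 = {B,D}

u_1(A vs Q) = 2
u_1(B vs Q) = 8
u_1(C vs Q) = 1
u_1(D vs Q) = 8
u_1(E vs Q) = 7
max payoff 8 at {B,D}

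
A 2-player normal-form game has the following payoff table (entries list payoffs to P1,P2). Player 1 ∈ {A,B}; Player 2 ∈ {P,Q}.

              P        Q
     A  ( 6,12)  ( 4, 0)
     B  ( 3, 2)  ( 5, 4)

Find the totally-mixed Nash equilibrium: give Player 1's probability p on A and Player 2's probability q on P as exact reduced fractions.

P1 indiff ⇒ q·6+(1-q)·4 = q·3+(1-q)·5 ⇒ q(3) = (1-q)(1) ⇒ q = 1/4
P2 indiff ⇒ p·12+(1-p)·2 = p·0+(1-p)·4 ⇒ p(12) = (1-p)(2) ⇒ p = 1/7

P1 mixes 1/7 on A; P2 mixes 1/4 on P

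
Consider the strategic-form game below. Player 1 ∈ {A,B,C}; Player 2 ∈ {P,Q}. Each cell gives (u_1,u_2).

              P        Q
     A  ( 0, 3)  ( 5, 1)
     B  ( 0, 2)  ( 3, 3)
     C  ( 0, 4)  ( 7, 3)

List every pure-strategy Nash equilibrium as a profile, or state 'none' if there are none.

NE set: (A,P), (C,P)

(A,P): NE
(A,Q): not NE [P1→C gives 7>5; P2→P gives 3>1]
(B,P): not NE [P2→Q gives 3>2]
(B,Q): not NE [P1→C gives 7>3]
(C,P): NE
(C,Q): not NE [P2→P gives 4>3]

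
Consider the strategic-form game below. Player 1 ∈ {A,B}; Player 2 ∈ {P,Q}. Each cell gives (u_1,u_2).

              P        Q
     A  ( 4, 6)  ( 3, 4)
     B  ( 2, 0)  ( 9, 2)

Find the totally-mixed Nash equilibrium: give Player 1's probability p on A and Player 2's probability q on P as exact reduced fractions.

p=1/2, q=3/4

P1 indiff ⇒ q·4+(1-q)·3 = q·2+(1-q)·9 ⇒ q(2) = (1-q)(6) ⇒ q = 3/4
P2 indiff ⇒ p·6+(1-p)·0 = p·4+(1-p)·2 ⇒ p(2) = (1-p)(2) ⇒ p = 1/2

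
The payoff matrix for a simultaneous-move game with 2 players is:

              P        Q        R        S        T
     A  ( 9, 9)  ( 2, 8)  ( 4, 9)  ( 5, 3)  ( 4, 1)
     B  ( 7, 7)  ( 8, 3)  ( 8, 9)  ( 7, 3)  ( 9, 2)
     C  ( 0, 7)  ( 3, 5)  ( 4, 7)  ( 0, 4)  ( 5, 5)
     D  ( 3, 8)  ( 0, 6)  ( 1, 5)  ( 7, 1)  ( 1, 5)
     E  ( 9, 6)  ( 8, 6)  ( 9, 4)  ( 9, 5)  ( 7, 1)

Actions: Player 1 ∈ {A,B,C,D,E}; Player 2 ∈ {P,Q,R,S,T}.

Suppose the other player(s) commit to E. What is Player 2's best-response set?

u_2(P vs E) = 6
u_2(Q vs E) = 6
u_2(R vs E) = 4
u_2(S vs E) = 5
u_2(T vs E) = 1
max payoff 6 at {P,Q}

BR_2 = {P,Q}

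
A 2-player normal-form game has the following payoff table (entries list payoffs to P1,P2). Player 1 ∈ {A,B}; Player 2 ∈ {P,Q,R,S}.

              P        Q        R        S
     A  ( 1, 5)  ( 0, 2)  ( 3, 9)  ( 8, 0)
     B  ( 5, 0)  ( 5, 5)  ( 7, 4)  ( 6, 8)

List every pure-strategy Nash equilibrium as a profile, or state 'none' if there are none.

Equilibria: none

(A,P): not NE [P1→B gives 5>1; P2→R gives 9>5]
(A,Q): not NE [P1→B gives 5>0; P2→R gives 9>2]
(A,R): not NE [P1→B gives 7>3]
(A,S): not NE [P2→R gives 9>0]
(B,P): not NE [P2→S gives 8>0]
(B,Q): not NE [P2→S gives 8>5]
(B,R): not NE [P2→S gives 8>4]
(B,S): not NE [P1→A gives 8>6]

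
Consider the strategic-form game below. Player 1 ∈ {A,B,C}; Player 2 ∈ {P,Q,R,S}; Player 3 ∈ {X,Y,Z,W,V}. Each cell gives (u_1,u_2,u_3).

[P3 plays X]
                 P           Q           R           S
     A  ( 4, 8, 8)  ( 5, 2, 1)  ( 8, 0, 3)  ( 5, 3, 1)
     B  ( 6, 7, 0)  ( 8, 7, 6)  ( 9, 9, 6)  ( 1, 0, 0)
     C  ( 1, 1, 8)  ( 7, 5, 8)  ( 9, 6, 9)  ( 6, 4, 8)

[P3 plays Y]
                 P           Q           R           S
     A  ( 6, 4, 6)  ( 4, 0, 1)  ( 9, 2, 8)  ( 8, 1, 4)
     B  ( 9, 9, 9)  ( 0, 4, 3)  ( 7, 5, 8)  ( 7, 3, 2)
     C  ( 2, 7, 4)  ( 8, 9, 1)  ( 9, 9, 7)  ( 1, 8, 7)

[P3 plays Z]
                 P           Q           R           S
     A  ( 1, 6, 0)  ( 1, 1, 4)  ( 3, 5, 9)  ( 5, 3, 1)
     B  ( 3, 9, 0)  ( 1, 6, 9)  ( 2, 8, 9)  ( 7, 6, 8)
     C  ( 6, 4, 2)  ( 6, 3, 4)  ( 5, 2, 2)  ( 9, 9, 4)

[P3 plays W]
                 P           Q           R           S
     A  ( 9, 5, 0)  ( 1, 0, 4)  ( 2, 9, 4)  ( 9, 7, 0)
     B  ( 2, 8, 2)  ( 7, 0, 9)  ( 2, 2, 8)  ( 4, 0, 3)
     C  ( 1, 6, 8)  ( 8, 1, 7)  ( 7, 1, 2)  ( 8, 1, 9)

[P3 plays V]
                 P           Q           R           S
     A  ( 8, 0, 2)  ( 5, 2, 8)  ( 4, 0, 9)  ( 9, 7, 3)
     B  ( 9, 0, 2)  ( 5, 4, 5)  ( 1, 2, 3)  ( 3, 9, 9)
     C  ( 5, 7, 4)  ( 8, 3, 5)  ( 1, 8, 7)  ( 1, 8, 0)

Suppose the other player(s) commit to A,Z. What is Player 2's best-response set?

u_2(P vs A,Z) = 6
u_2(Q vs A,Z) = 1
u_2(R vs A,Z) = 5
u_2(S vs A,Z) = 3
max payoff 6 at {P}

P2 best: {P}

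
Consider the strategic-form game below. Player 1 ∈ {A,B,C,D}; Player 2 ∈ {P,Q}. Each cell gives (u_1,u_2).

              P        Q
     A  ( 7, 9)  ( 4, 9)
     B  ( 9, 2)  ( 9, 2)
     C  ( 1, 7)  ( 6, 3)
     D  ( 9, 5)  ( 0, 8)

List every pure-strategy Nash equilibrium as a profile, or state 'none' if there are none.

NE set: (B,P), (B,Q)

(A,P): not NE [P1→D gives 9>7]
(A,Q): not NE [P1→B gives 9>4]
(B,P): NE
(B,Q): NE
(C,P): not NE [P1→D gives 9>1]
(C,Q): not NE [P1→B gives 9>6; P2→P gives 7>3]
(D,P): not NE [P2→Q gives 8>5]
(D,Q): not NE [P1→B gives 9>0]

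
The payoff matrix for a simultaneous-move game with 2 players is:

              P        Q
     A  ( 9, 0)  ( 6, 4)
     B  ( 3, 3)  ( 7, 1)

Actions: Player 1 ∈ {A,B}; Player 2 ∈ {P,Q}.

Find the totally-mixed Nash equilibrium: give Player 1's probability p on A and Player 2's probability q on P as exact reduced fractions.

P1 mixes 1/3 on A; P2 mixes 1/7 on P

P1 indiff ⇒ q·9+(1-q)·6 = q·3+(1-q)·7 ⇒ q(6) = (1-q)(1) ⇒ q = 1/7
P2 indiff ⇒ p·0+(1-p)·3 = p·4+(1-p)·1 ⇒ p(-4) = (1-p)(-2) ⇒ p = 1/3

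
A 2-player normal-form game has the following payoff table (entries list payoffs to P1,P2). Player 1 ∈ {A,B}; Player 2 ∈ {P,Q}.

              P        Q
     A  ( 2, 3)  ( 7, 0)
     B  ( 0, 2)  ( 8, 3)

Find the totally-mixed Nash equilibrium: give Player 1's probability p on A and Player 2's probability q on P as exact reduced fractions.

P1 indiff ⇒ q·2+(1-q)·7 = q·0+(1-q)·8 ⇒ q(2) = (1-q)(1) ⇒ q = 1/3
P2 indiff ⇒ p·3+(1-p)·2 = p·0+(1-p)·3 ⇒ p(3) = (1-p)(1) ⇒ p = 1/4

(p,q) = (1/4, 1/3)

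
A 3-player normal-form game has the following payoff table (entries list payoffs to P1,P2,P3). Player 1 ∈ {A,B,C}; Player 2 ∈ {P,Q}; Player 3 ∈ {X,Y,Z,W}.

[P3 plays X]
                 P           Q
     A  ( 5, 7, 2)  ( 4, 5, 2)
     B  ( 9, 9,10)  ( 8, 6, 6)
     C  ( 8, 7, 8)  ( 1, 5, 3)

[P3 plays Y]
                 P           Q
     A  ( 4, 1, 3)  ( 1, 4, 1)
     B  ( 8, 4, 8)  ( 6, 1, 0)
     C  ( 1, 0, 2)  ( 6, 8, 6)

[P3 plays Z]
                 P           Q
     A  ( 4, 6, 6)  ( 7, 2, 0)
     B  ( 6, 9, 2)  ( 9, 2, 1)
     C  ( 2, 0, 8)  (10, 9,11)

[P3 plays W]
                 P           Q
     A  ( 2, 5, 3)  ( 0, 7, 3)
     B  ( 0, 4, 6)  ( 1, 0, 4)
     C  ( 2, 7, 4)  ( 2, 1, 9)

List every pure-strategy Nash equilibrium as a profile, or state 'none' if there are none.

(A,P,X): not NE [P1→B gives 9>5; P3→Z gives 6>2]
(A,P,Y): not NE [P1→B gives 8>4; P2→Q gives 4>1; P3→Z gives 6>3]
(A,P,Z): not NE [P1→B gives 6>4]
(A,P,W): not NE [P2→Q gives 7>5; P3→Z gives 6>3]
(A,Q,X): not NE [P1→B gives 8>4; P2→P gives 7>5; P3→W gives 3>2]
(A,Q,Y): not NE [P1→C gives 6>1; P3→W gives 3>1]
(A,Q,Z): not NE [P1→C gives 10>7; P2→P gives 6>2; P3→W gives 3>0]
(A,Q,W): not NE [P1→C gives 2>0]
(B,P,X): NE
(B,P,Y): not NE [P3→X gives 10>8]
(B,P,Z): not NE [P3→X gives 10>2]
(B,P,W): not NE [P1→C gives 2>0; P3→X gives 10>6]
(B,Q,X): not NE [P2→P gives 9>6]
(B,Q,Y): not NE [P2→P gives 4>1; P3→X gives 6>0]
(B,Q,Z): not NE [P1→C gives 10>9; P2→P gives 9>2; P3→X gives 6>1]
(B,Q,W): not NE [P1→C gives 2>1; P2→P gives 4>0; P3→X gives 6>4]
(C,P,X): not NE [P1→B gives 9>8]
(C,P,Y): not NE [P1→B gives 8>1; P2→Q gives 8>0; P3→Z gives 8>2]
(C,P,Z): not NE [P1→B gives 6>2; P2→Q gives 9>0]
(C,P,W): not NE [P3→Z gives 8>4]
(C,Q,X): not NE [P1→B gives 8>1; P2→P gives 7>5; P3→Z gives 11>3]
(C,Q,Y): not NE [P3→Z gives 11>6]
(C,Q,Z): NE
(C,Q,W): not NE [P2→P gives 7>1; P3→Z gives 11>9]

Nash profiles: (B,P,X), (C,Q,Z)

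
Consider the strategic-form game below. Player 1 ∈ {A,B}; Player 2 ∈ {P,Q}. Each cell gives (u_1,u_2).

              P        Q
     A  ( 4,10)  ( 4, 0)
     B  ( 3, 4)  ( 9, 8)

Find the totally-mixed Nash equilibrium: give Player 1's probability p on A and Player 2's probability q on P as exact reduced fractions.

P1 indiff ⇒ q·4+(1-q)·4 = q·3+(1-q)·9 ⇒ q(1) = (1-q)(5) ⇒ q = 5/6
P2 indiff ⇒ p·10+(1-p)·4 = p·0+(1-p)·8 ⇒ p(10) = (1-p)(4) ⇒ p = 2/7

(p,q) = (2/7, 5/6)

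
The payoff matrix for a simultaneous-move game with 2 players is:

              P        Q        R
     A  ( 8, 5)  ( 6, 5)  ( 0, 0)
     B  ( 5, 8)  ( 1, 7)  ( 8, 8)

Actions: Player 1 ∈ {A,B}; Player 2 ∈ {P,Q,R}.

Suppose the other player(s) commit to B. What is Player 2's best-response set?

BR_2 = {P,R}

u_2(P vs B) = 8
u_2(Q vs B) = 7
u_2(R vs B) = 8
max payoff 8 at {P,R}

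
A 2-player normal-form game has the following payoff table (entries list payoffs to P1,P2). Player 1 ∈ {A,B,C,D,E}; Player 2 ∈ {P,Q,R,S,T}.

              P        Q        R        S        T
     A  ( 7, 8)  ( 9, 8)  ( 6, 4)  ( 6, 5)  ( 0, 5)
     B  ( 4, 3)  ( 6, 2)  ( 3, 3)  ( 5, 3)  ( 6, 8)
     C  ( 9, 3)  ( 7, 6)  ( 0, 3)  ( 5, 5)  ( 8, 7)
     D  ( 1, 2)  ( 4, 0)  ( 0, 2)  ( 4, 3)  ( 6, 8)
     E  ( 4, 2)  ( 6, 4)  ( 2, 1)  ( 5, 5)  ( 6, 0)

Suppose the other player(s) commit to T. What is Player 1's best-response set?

argmax u_1 = {C}

u_1(A vs T) = 0
u_1(B vs T) = 6
u_1(C vs T) = 8
u_1(D vs T) = 6
u_1(E vs T) = 6
max payoff 8 at {C}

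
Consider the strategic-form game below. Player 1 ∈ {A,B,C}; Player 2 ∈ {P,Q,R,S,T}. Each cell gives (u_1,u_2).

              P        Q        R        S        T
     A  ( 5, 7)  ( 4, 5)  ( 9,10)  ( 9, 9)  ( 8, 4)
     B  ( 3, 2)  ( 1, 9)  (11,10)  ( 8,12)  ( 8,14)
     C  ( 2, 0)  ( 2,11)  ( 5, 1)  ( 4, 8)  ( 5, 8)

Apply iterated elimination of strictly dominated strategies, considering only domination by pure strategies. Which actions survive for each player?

IESDS → P1:{A,B} P2:{R,S,T}

P1 drop C (A beats it: P:5>2 Q:4>2 R:9>5 S:9>4 T:8>5)
P2 drop P (R beats it: A:10>7 B:10>2)
P2 drop Q (R beats it: A:10>5 B:10>9)
P1→{A,B} P2→{R,S,T}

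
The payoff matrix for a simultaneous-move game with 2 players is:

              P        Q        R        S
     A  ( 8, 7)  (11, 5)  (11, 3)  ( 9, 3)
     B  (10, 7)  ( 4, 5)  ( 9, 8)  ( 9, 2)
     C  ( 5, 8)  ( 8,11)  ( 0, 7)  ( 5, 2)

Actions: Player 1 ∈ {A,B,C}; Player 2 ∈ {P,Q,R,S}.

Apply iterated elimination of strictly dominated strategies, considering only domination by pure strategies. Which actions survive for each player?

P1 drop C (A beats it: P:8>5 Q:11>8 R:11>0 S:9>5)
P2 drop Q (P beats it: A:7>5 B:7>5)
P2 drop S (P beats it: A:7>3 B:7>2)
P1→{A,B} P2→{P,R}

Remaining: P1:{A,B} P2:{P,R}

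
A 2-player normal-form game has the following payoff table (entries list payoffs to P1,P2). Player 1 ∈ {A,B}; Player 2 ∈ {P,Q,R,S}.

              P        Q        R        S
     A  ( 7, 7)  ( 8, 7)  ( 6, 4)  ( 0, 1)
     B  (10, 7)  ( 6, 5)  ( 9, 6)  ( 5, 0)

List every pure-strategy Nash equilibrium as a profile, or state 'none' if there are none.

NE set: (A,Q), (B,P)

(A,P): not NE [P1→B gives 10>7]
(A,Q): NE
(A,R): not NE [P1→B gives 9>6; P2→Q gives 7>4]
(A,S): not NE [P1→B gives 5>0; P2→Q gives 7>1]
(B,P): NE
(B,Q): not NE [P1→A gives 8>6; P2→P gives 7>5]
(B,R): not NE [P2→P gives 7>6]
(B,S): not NE [P2→P gives 7>0]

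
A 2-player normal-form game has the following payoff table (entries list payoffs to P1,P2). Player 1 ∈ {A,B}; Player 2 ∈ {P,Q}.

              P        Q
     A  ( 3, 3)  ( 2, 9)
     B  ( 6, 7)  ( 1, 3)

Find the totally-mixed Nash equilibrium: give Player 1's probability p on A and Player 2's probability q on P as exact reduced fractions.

(p,q) = (2/5, 1/4)

P1 indiff ⇒ q·3+(1-q)·2 = q·6+(1-q)·1 ⇒ q(-3) = (1-q)(-1) ⇒ q = 1/4
P2 indiff ⇒ p·3+(1-p)·7 = p·9+(1-p)·3 ⇒ p(-6) = (1-p)(-4) ⇒ p = 2/5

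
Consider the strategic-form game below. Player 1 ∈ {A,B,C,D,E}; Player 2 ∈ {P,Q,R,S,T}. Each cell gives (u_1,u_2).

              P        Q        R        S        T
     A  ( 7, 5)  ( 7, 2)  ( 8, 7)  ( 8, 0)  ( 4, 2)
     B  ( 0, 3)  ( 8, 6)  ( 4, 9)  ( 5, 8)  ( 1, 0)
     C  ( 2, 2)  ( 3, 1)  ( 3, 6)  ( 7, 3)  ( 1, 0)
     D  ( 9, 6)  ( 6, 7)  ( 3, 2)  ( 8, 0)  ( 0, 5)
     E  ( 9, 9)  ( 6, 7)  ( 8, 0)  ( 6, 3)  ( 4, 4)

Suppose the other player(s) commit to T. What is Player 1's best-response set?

u_1(A vs T) = 4
u_1(B vs T) = 1
u_1(C vs T) = 1
u_1(D vs T) = 0
u_1(E vs T) = 4
max payoff 4 at {A,E}

BR_1 = {A,E}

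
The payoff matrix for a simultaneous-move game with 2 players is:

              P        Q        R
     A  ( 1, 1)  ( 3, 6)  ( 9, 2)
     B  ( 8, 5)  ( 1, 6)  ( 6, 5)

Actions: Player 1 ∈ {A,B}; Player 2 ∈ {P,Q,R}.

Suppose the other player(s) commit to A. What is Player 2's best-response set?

u_2(P vs A) = 1
u_2(Q vs A) = 6
u_2(R vs A) = 2
max payoff 6 at {Q}

BR_2 = {Q}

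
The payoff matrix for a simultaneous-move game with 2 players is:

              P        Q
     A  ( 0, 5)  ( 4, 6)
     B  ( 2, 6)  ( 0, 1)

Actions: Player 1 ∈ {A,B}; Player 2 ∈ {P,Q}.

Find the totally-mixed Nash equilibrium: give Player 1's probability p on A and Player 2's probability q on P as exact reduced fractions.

P1 indiff ⇒ q·0+(1-q)·4 = q·2+(1-q)·0 ⇒ q(-2) = (1-q)(-4) ⇒ q = 2/3
P2 indiff ⇒ p·5+(1-p)·6 = p·6+(1-p)·1 ⇒ p(-1) = (1-p)(-5) ⇒ p = 5/6

(p,q) = (5/6, 2/3)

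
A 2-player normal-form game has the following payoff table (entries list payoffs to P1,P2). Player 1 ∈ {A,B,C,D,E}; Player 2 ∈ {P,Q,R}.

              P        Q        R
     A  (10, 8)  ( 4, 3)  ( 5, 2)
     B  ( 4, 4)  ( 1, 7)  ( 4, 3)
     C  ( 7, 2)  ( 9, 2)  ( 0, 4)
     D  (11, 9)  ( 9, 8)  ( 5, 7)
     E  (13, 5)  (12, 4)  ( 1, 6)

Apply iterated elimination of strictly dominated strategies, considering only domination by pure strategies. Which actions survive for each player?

IESDS → P1:{A,D,E} P2:{P,R}

P1 drop B (A beats it: P:10>4 Q:4>1 R:5>4)
P1 drop C (E beats it: P:13>7 Q:12>9 R:1>0)
P2 drop Q (P beats it: A:8>3 D:9>8 E:5>4)
P1→{A,D,E} P2→{P,R}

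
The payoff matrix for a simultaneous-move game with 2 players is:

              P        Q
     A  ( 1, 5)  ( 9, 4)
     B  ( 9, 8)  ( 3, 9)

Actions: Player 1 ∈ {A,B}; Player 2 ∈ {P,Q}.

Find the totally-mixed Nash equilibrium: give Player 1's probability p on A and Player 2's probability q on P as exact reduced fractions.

(p,q) = (1/2, 3/7)

P1 indiff ⇒ q·1+(1-q)·9 = q·9+(1-q)·3 ⇒ q(-8) = (1-q)(-6) ⇒ q = 3/7
P2 indiff ⇒ p·5+(1-p)·8 = p·4+(1-p)·9 ⇒ p(1) = (1-p)(1) ⇒ p = 1/2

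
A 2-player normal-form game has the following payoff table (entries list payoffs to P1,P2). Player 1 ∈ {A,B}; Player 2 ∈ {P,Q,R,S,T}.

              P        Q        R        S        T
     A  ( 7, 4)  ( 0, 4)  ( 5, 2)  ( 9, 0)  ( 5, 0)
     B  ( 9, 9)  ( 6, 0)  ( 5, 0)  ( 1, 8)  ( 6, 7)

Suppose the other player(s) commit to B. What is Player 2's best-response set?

BR_2 = {P}

u_2(P vs B) = 9
u_2(Q vs B) = 0
u_2(R vs B) = 0
u_2(S vs B) = 8
u_2(T vs B) = 7
max payoff 9 at {P}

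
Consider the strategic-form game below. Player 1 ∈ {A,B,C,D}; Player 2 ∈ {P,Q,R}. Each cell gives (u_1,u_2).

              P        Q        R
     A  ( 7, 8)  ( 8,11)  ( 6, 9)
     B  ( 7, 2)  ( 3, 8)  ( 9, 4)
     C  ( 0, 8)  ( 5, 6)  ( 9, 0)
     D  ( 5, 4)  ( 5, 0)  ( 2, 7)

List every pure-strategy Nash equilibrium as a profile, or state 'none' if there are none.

NE set: (A,Q)

(A,P): not NE [P2→Q gives 11>8]
(A,Q): NE
(A,R): not NE [P1→C gives 9>6; P2→Q gives 11>9]
(B,P): not NE [P2→Q gives 8>2]
(B,Q): not NE [P1→A gives 8>3]
(B,R): not NE [P2→Q gives 8>4]
(C,P): not NE [P1→B gives 7>0]
(C,Q): not NE [P1→A gives 8>5; P2→P gives 8>6]
(C,R): not NE [P2→P gives 8>0]
(D,P): not NE [P1→B gives 7>5; P2→R gives 7>4]
(D,Q): not NE [P1→A gives 8>5; P2→R gives 7>0]
(D,R): not NE [P1→C gives 9>2]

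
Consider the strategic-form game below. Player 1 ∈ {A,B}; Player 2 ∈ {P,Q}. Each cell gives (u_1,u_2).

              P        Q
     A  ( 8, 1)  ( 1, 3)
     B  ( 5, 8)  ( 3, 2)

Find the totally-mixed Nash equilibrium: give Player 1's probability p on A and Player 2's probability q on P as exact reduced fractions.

(p,q) = (3/4, 2/5)

P1 indiff ⇒ q·8+(1-q)·1 = q·5+(1-q)·3 ⇒ q(3) = (1-q)(2) ⇒ q = 2/5
P2 indiff ⇒ p·1+(1-p)·8 = p·3+(1-p)·2 ⇒ p(-2) = (1-p)(-6) ⇒ p = 3/4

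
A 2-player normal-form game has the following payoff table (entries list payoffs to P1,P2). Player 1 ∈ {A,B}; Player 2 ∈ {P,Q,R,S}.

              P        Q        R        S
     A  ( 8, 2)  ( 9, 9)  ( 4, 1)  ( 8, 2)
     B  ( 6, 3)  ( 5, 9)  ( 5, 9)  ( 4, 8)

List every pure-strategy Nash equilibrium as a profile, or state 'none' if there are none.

PSNE = {(A,Q), (B,R)}

(A,P): not NE [P2→Q gives 9>2]
(A,Q): NE
(A,R): not NE [P1→B gives 5>4; P2→Q gives 9>1]
(A,S): not NE [P2→Q gives 9>2]
(B,P): not NE [P1→A gives 8>6; P2→R gives 9>3]
(B,Q): not NE [P1→A gives 9>5]
(B,R): NE
(B,S): not NE [P1→A gives 8>4; P2→R gives 9>8]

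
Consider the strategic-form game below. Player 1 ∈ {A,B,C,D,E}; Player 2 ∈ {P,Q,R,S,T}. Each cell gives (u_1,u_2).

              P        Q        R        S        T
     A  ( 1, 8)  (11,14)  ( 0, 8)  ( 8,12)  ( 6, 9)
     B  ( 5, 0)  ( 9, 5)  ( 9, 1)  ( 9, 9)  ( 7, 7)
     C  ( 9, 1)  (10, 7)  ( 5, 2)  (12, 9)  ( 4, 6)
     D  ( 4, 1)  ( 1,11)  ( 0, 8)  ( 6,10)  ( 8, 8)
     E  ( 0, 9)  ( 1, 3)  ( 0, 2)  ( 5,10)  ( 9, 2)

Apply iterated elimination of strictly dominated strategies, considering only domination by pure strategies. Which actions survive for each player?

Survivors P1:{A,C} P2:{Q,S}

P2 drop P (S beats it: A:12>8 B:9>0 C:9>1 D:10>1 E:10>9)
P2 drop R (Q beats it: A:14>8 B:5>1 C:7>2 D:11>8 E:3>2)
P2 drop T (S beats it: A:12>9 B:9>7 C:9>6 D:10>8 E:10>2)
P1 drop B (C beats it: Q:10>9 S:12>9)
P1 drop D (A beats it: Q:11>1 S:8>6)
P1 drop E (A beats it: Q:11>1 S:8>5)
P1→{A,C} P2→{Q,S}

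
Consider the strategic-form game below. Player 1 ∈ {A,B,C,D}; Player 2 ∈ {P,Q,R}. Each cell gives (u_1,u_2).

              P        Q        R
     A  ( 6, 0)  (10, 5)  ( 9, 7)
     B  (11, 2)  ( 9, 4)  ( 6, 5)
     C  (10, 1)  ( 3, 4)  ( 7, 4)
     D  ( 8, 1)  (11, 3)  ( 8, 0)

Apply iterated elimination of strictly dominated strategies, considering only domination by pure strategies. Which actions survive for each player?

Survivors P1:{A,D} P2:{Q,R}

P2 drop P (Q beats it: A:5>0 B:4>2 C:4>1 D:3>1)
P1 drop B (A beats it: Q:10>9 R:9>6)
P1 drop C (A beats it: Q:10>3 R:9>7)
P1→{A,D} P2→{Q,R}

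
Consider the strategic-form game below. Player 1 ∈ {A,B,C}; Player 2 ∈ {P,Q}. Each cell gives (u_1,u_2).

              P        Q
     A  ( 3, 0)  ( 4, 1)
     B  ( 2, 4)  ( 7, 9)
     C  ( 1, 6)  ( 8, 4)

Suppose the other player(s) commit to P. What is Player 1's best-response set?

P1 best: {A}

u_1(A vs P) = 3
u_1(B vs P) = 2
u_1(C vs P) = 1
max payoff 3 at {A}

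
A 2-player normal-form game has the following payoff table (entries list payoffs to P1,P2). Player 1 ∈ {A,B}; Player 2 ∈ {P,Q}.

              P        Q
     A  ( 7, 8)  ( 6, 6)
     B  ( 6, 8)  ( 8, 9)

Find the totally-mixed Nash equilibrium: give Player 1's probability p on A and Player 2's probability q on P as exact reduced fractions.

P1 mixes 1/3 on A; P2 mixes 2/3 on P

P1 indiff ⇒ q·7+(1-q)·6 = q·6+(1-q)·8 ⇒ q(1) = (1-q)(2) ⇒ q = 2/3
P2 indiff ⇒ p·8+(1-p)·8 = p·6+(1-p)·9 ⇒ p(2) = (1-p)(1) ⇒ p = 1/3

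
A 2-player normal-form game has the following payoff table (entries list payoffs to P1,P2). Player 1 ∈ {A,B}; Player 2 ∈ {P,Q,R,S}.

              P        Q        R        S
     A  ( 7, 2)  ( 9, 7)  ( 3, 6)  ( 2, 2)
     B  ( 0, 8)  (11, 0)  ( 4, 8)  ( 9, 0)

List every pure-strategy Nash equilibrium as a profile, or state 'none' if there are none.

PSNE = {(B,R)}

(A,P): not NE [P2→Q gives 7>2]
(A,Q): not NE [P1→B gives 11>9]
(A,R): not NE [P1→B gives 4>3; P2→Q gives 7>6]
(A,S): not NE [P1→B gives 9>2; P2→Q gives 7>2]
(B,P): not NE [P1→A gives 7>0]
(B,Q): not NE [P2→R gives 8>0]
(B,R): NE
(B,S): not NE [P2→R gives 8>0]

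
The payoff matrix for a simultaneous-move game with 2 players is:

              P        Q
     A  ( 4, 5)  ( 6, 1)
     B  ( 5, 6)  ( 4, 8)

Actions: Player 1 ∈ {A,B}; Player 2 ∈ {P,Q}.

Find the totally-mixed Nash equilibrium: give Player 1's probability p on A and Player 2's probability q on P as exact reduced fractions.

P1 indiff ⇒ q·4+(1-q)·6 = q·5+(1-q)·4 ⇒ q(-1) = (1-q)(-2) ⇒ q = 2/3
P2 indiff ⇒ p·5+(1-p)·6 = p·1+(1-p)·8 ⇒ p(4) = (1-p)(2) ⇒ p = 1/3

p=1/3, q=2/3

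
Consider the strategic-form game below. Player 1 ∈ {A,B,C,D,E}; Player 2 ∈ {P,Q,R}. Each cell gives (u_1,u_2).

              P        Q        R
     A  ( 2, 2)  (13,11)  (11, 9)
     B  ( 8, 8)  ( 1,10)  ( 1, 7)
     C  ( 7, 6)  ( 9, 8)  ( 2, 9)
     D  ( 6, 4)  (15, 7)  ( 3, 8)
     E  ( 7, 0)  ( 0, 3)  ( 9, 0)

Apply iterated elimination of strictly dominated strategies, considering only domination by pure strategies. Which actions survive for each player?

P2 drop P (Q beats it: A:11>2 B:10>8 C:8>6 D:7>4 E:3>0)
P1 drop B (A beats it: Q:13>1 R:11>1)
P1 drop C (A beats it: Q:13>9 R:11>2)
P1 drop E (A beats it: Q:13>0 R:11>9)
P1→{A,D} P2→{Q,R}

IESDS → P1:{A,D} P2:{Q,R}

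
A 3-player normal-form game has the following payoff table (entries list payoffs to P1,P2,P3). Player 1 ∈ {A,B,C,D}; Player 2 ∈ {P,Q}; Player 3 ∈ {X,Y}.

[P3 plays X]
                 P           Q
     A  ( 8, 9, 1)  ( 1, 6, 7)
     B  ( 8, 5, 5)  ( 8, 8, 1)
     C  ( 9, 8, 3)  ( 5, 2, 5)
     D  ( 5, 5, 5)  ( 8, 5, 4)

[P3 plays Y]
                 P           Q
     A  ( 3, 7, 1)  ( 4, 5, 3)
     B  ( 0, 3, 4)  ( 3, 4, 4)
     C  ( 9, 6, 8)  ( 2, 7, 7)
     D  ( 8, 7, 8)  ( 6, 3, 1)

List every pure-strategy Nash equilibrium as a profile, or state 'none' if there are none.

PSNE = {(D,Q,X)}

(A,P,X): not NE [P1→C gives 9>8]
(A,P,Y): not NE [P1→C gives 9>3]
(A,Q,X): not NE [P1→D gives 8>1; P2→P gives 9>6]
(A,Q,Y): not NE [P1→D gives 6>4; P2→P gives 7>5; P3→X gives 7>3]
(B,P,X): not NE [P1→C gives 9>8; P2→Q gives 8>5]
(B,P,Y): not NE [P1→C gives 9>0; P2→Q gives 4>3; P3→X gives 5>4]
(B,Q,X): not NE [P3→Y gives 4>1]
(B,Q,Y): not NE [P1→D gives 6>3]
(C,P,X): not NE [P3→Y gives 8>3]
(C,P,Y): not NE [P2→Q gives 7>6]
(C,Q,X): not NE [P1→D gives 8>5; P2→P gives 8>2; P3→Y gives 7>5]
(C,Q,Y): not NE [P1→D gives 6>2]
(D,P,X): not NE [P1→C gives 9>5; P3→Y gives 8>5]
(D,P,Y): not NE [P1→C gives 9>8]
(D,Q,X): NE
(D,Q,Y): not NE [P2→P gives 7>3; P3→X gives 4>1]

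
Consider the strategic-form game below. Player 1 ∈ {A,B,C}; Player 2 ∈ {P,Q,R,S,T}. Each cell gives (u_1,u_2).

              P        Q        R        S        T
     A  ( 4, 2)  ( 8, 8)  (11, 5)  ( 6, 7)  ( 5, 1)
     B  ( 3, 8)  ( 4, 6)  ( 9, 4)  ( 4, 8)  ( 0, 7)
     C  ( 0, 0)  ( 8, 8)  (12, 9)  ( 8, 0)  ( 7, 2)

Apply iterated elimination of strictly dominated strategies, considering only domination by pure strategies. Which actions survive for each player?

Survivors P1:{A,C} P2:{Q,R}

P1 drop B (A beats it: P:4>3 Q:8>4 R:11>9 S:6>4 T:5>0)
P2 drop P (Q beats it: A:8>2 C:8>0)
P2 drop S (Q beats it: A:8>7 C:8>0)
P2 drop T (Q beats it: A:8>1 C:8>2)
P1→{A,C} P2→{Q,R}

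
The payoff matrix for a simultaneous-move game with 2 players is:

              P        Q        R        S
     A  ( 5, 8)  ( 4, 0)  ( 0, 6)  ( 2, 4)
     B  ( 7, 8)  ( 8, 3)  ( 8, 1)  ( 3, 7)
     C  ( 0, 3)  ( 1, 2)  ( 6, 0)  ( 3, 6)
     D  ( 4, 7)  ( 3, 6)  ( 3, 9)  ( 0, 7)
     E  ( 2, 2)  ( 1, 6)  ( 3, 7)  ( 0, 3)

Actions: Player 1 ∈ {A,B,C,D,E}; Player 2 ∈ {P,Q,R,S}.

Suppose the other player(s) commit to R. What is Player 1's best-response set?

BR_1 = {B}

u_1(A vs R) = 0
u_1(B vs R) = 8
u_1(C vs R) = 6
u_1(D vs R) = 3
u_1(E vs R) = 3
max payoff 8 at {B}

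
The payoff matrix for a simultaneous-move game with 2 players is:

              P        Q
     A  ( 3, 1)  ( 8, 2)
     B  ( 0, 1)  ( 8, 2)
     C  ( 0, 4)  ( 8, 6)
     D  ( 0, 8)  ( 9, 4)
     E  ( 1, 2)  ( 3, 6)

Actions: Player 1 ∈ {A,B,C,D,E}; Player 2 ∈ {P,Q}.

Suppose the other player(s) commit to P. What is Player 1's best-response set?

u_1(A vs P) = 3
u_1(B vs P) = 0
u_1(C vs P) = 0
u_1(D vs P) = 0
u_1(E vs P) = 1
max payoff 3 at {A}

BR_1 = {A}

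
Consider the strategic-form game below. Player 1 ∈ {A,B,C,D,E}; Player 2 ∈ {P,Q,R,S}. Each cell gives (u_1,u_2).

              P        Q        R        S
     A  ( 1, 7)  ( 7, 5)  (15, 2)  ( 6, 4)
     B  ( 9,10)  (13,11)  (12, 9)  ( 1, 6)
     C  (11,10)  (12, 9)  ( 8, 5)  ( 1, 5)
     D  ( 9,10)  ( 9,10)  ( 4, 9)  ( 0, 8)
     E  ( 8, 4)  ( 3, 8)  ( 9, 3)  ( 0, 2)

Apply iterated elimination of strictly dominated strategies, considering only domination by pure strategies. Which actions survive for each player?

Remaining: P1:{B,C} P2:{P,Q}

P1 drop D (C beats it: P:11>9 Q:12>9 R:8>4 S:1>0)
P1 drop E (B beats it: P:9>8 Q:13>3 R:12>9 S:1>0)
P2 drop R (P beats it: A:7>2 B:10>9 C:10>5)
P2 drop S (P beats it: A:7>4 B:10>6 C:10>5)
P1 drop A (B beats it: P:9>1 Q:13>7)
P1→{B,C} P2→{P,Q}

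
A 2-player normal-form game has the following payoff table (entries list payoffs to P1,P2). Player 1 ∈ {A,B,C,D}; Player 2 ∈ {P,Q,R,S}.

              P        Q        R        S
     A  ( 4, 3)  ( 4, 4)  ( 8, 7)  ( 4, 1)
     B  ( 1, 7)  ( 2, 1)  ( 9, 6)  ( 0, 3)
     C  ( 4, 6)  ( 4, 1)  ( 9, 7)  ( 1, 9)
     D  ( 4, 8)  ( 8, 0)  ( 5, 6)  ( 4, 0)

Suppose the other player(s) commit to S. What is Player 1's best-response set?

argmax u_1 = {A,D}

u_1(A vs S) = 4
u_1(B vs S) = 0
u_1(C vs S) = 1
u_1(D vs S) = 4
max payoff 4 at {A,D}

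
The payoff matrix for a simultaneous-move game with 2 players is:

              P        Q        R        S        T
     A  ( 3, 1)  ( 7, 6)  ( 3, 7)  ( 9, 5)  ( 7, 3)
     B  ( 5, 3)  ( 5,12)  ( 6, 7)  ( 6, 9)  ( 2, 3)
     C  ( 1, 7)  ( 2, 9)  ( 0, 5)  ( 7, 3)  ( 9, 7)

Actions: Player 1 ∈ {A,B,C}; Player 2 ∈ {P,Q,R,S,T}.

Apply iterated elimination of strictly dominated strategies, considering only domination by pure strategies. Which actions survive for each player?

P2 drop P (Q beats it: A:6>1 B:12>3 C:9>7)
P2 drop S (Q beats it: A:6>5 B:12>9 C:9>3)
P2 drop T (Q beats it: A:6>3 B:12>3 C:9>7)
P1 drop C (A beats it: Q:7>2 R:3>0)
P1→{A,B} P2→{Q,R}

IESDS → P1:{A,B} P2:{Q,R}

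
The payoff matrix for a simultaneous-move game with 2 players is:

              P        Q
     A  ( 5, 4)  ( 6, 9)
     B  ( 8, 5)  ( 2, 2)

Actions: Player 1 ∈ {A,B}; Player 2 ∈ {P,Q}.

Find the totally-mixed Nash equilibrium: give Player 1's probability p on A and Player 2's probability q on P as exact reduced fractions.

p=3/8, q=4/7

P1 indiff ⇒ q·5+(1-q)·6 = q·8+(1-q)·2 ⇒ q(-3) = (1-q)(-4) ⇒ q = 4/7
P2 indiff ⇒ p·4+(1-p)·5 = p·9+(1-p)·2 ⇒ p(-5) = (1-p)(-3) ⇒ p = 3/8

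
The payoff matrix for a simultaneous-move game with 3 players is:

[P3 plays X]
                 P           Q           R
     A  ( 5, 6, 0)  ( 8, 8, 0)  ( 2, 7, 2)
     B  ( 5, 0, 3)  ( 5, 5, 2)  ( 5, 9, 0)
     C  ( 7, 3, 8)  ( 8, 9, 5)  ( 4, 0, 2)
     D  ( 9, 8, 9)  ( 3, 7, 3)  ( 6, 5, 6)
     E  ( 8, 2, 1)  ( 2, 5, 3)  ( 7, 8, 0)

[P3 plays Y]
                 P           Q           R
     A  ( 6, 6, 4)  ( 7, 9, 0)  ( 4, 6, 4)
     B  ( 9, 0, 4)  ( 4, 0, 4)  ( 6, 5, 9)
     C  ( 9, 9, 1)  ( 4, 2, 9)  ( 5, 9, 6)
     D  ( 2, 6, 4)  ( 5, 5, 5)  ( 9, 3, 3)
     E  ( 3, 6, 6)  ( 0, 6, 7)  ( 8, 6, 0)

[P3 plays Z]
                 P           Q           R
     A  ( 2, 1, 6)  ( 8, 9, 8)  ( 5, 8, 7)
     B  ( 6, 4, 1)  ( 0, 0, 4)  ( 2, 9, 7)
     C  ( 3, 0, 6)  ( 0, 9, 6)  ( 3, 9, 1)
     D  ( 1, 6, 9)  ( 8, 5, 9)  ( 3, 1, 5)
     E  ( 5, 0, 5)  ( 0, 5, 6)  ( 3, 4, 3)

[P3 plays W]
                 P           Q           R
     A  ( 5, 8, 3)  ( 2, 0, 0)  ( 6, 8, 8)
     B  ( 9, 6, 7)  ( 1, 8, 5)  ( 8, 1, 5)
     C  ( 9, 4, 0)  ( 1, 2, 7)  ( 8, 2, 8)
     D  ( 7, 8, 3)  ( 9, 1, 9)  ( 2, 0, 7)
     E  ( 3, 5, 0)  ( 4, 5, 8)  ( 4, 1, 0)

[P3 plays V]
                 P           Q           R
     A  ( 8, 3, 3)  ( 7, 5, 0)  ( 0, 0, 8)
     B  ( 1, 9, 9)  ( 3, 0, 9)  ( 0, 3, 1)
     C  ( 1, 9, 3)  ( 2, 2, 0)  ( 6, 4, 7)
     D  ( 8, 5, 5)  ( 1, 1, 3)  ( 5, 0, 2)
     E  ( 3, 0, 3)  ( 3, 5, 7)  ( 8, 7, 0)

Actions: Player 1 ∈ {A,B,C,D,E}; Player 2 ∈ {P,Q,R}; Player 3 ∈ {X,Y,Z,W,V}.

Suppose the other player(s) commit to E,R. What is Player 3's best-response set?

u_3(X vs E,R) = 0
u_3(Y vs E,R) = 0
u_3(Z vs E,R) = 3
u_3(W vs E,R) = 0
u_3(V vs E,R) = 0
max payoff 3 at {Z}

argmax u_3 = {Z}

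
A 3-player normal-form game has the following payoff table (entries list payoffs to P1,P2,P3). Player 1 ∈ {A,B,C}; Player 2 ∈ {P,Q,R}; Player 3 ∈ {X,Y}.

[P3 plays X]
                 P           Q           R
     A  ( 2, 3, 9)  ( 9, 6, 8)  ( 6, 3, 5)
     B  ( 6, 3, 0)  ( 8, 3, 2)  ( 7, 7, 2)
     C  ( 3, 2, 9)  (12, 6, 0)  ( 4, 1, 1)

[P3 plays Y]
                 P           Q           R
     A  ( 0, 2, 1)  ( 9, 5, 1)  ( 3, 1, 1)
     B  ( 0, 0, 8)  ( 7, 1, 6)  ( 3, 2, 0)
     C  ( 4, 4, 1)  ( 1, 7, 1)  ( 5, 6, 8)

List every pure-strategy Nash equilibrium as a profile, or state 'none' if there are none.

(A,P,X): not NE [P1→B gives 6>2; P2→Q gives 6>3]
(A,P,Y): not NE [P1→C gives 4>0; P2→Q gives 5>2; P3→X gives 9>1]
(A,Q,X): not NE [P1→C gives 12>9]
(A,Q,Y): not NE [P3→X gives 8>1]
(A,R,X): not NE [P1→B gives 7>6; P2→Q gives 6>3]
(A,R,Y): not NE [P1→C gives 5>3; P2→Q gives 5>1; P3→X gives 5>1]
(B,P,X): not NE [P2→R gives 7>3; P3→Y gives 8>0]
(B,P,Y): not NE [P1→C gives 4>0; P2→R gives 2>0]
(B,Q,X): not NE [P1→C gives 12>8; P2→R gives 7>3; P3→Y gives 6>2]
(B,Q,Y): not NE [P1→A gives 9>7; P2→R gives 2>1]
(B,R,X): NE
(B,R,Y): not NE [P1→C gives 5>3; P3→X gives 2>0]
(C,P,X): not NE [P1→B gives 6>3; P2→Q gives 6>2]
(C,P,Y): not NE [P2→Q gives 7>4; P3→X gives 9>1]
(C,Q,X): not NE [P3→Y gives 1>0]
(C,Q,Y): not NE [P1→A gives 9>1]
(C,R,X): not NE [P1→B gives 7>4; P2→Q gives 6>1; P3→Y gives 8>1]
(C,R,Y): not NE [P2→Q gives 7>6]

NE set: (B,R,X)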